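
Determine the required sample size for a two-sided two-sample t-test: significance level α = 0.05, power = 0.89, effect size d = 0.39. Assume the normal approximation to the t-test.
n = 134 per group

Sample size formula (two-sample t-test, normal approximation):
n = 2 · ((z_{α/2} + z_β) / d)²

z_{α/2} = 1.960 (for α = 0.05, two-sided)
z_β = 1.227 (for power = 0.89)
d = 0.39

n = 2 · ((1.960 + 1.227) / 0.39)²
n = 2 · (8.172)²
n ≈ 133.56
Round up to the next whole number: n = 134 per group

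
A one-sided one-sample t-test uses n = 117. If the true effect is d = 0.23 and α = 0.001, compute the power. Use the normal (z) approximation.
Power ≈ 0.27

Power calculation (one-sample t-test, normal approximation):
z_β = d · √n - z_α
z_β = 0.23 · √117 - 3.090
z_β = 0.23 · 10.817 - 3.090
z_β = -0.602

Power = Φ(z_β) = Φ(-0.602) ≈ 0.273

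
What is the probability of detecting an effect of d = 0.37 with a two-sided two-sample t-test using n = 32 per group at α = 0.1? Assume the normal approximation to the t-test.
Power ≈ 0.43

Power calculation (two-sample t-test, normal approximation):
z_β = d · √(n/2) - z_{α/2}
z_β = 0.37 · √(32/2) - 1.645
z_β = 0.37 · 4.000 - 1.645
z_β = -0.165

Power = Φ(z_β) = Φ(-0.165) ≈ 0.435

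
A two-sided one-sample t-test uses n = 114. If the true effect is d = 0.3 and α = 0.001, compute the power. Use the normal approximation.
Power ≈ 0.47

Power calculation (one-sample t-test, normal approximation):
z_β = d · √n - z_{α/2}
z_β = 0.3 · √114 - 3.291
z_β = 0.3 · 10.677 - 3.291
z_β = -0.087

Power = Φ(z_β) = Φ(-0.087) ≈ 0.465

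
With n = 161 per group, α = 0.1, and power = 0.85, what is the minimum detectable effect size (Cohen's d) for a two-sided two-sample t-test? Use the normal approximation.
d ≈ 0.30

Minimum detectable effect (two-sample t-test, normal approximation):
d = (z_{α/2} + z_β) / √(n/2)
d = (1.645 + 1.036) / √(161/2)
d = 2.681 / 8.972
d ≈ 0.30

By Cohen's convention (0.2 small / 0.5 medium / 0.8 large): small effect.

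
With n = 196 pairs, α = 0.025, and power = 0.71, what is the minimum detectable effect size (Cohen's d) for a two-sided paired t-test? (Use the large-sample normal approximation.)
d ≈ 0.20

Minimum detectable effect (paired t-test, normal approximation):
d = (z_{α/2} + z_β) / √n
d = (2.241 + 0.553) / √196
d = 2.795 / 14.000
d ≈ 0.20

By Cohen's convention (0.2 small / 0.5 medium / 0.8 large): small effect.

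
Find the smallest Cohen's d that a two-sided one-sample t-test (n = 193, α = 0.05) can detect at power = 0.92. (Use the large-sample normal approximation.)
d ≈ 0.24

Minimum detectable effect (one-sample t-test, normal approximation):
d = (z_{α/2} + z_β) / √n
d = (1.960 + 1.405) / √193
d = 3.365 / 13.892
d ≈ 0.24

By Cohen's convention (0.2 small / 0.5 medium / 0.8 large): small effect.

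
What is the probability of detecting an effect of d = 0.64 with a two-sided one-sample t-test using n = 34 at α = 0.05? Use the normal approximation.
Power ≈ 0.96

Power calculation (one-sample t-test, normal approximation):
z_β = d · √n - z_{α/2}
z_β = 0.64 · √34 - 1.960
z_β = 0.64 · 5.831 - 1.960
z_β = 1.772

Power = Φ(z_β) = Φ(1.772) ≈ 0.962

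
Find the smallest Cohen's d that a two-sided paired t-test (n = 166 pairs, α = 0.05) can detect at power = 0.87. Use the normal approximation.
d ≈ 0.24

Minimum detectable effect (paired t-test, normal approximation):
d = (z_{α/2} + z_β) / √n
d = (1.960 + 1.126) / √166
d = 3.086 / 12.884
d ≈ 0.24

By Cohen's convention (0.2 small / 0.5 medium / 0.8 large): small effect.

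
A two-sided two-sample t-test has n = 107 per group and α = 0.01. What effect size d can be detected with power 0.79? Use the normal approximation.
d ≈ 0.46

Minimum detectable effect (two-sample t-test, normal approximation):
d = (z_{α/2} + z_β) / √(n/2)
d = (2.576 + 0.806) / √(107/2)
d = 3.382 / 7.314
d ≈ 0.46

By Cohen's convention (0.2 small / 0.5 medium / 0.8 large): small effect.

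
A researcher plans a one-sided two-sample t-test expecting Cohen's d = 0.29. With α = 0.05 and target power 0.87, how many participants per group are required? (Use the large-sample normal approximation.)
n = 183 per group

Sample size formula (two-sample t-test, normal approximation):
n = 2 · ((z_α + z_β) / d)²

z_α = 1.645 (for α = 0.05, one-sided)
z_β = 1.126 (for power = 0.87)
d = 0.29

n = 2 · ((1.645 + 1.126) / 0.29)²
n = 2 · (9.555)²
n ≈ 182.60
Round up to the next whole number: n = 183 per group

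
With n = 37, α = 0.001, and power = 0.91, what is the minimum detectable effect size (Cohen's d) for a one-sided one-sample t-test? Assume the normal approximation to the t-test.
d ≈ 0.73

Minimum detectable effect (one-sample t-test, normal approximation):
d = (z_α + z_β) / √n
d = (3.090 + 1.341) / √37
d = 4.431 / 6.083
d ≈ 0.73

By Cohen's convention (0.2 small / 0.5 medium / 0.8 large): medium effect.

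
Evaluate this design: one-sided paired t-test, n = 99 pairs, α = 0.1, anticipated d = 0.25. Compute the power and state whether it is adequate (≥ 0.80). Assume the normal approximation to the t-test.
Power ≈ 0.89; the study is adequately powered (power ≥ 0.80)

Power calculation (paired t-test, normal approximation):
z_β = d · √n - z_α
z_β = 0.25 · √99 - 1.282
z_β = 0.25 · 9.950 - 1.282
z_β = 1.206

Power = Φ(z_β) = Φ(1.206) ≈ 0.886

Effect size d = 0.25 is small by Cohen's convention (0.2/0.5/0.8).

Threshold: power ≥ 0.80 is conventionally adequate.
Power ≈ 0.89 → the study is adequately powered (power ≥ 0.80).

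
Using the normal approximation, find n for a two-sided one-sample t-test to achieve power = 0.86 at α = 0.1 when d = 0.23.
n = 141

Sample size formula (one-sample t-test, normal approximation):
n = ((z_{α/2} + z_β) / d)²

z_{α/2} = 1.645 (for α = 0.1, two-sided)
z_β = 1.080 (for power = 0.86)
d = 0.23

n = ((1.645 + 1.080) / 0.23)²
n = (11.848)²
n ≈ 140.38
Round up to the next whole number: n = 141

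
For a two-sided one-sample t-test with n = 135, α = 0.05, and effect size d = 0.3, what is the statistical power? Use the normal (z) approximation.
Power ≈ 0.94

Power calculation (one-sample t-test, normal approximation):
z_β = d · √n - z_{α/2}
z_β = 0.3 · √135 - 1.960
z_β = 0.3 · 11.619 - 1.960
z_β = 1.526

Power = Φ(z_β) = Φ(1.526) ≈ 0.936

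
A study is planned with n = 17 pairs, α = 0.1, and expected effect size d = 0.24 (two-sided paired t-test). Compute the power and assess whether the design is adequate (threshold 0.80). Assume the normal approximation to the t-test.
Power ≈ 0.26; the study is underpowered (power < 0.80)

Power calculation (paired t-test, normal approximation):
z_β = d · √n - z_{α/2}
z_β = 0.24 · √17 - 1.645
z_β = 0.24 · 4.123 - 1.645
z_β = -0.655

Power = Φ(z_β) = Φ(-0.655) ≈ 0.256

Effect size d = 0.24 is small by Cohen's convention (0.2/0.5/0.8).

Threshold: power ≥ 0.80 is conventionally adequate.
Power ≈ 0.26 → the study is underpowered (power < 0.80).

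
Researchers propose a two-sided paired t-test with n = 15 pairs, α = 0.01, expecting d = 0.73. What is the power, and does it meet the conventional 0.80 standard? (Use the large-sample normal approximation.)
Power ≈ 0.60; the study is underpowered (power < 0.80)

Power calculation (paired t-test, normal approximation):
z_β = d · √n - z_{α/2}
z_β = 0.73 · √15 - 2.576
z_β = 0.73 · 3.873 - 2.576
z_β = 0.251

Power = Φ(z_β) = Φ(0.251) ≈ 0.599

Effect size d = 0.73 is medium by Cohen's convention (0.2/0.5/0.8).

Threshold: power ≥ 0.80 is conventionally adequate.
Power ≈ 0.60 → the study is underpowered (power < 0.80).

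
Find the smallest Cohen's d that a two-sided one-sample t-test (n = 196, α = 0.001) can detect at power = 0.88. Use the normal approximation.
d ≈ 0.32

Minimum detectable effect (one-sample t-test, normal approximation):
d = (z_{α/2} + z_β) / √n
d = (3.291 + 1.175) / √196
d = 4.466 / 14.000
d ≈ 0.32

By Cohen's convention (0.2 small / 0.5 medium / 0.8 large): small effect.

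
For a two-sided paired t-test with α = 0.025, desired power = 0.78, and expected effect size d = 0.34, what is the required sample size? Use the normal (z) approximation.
n = 79 pairs

Sample size formula (paired t-test, normal approximation):
n = ((z_{α/2} + z_β) / d)²

z_{α/2} = 2.241 (for α = 0.025, two-sided)
z_β = 0.772 (for power = 0.78)
d = 0.34

n = ((2.241 + 0.772) / 0.34)²
n = (8.862)²
n ≈ 78.54
Round up to the next whole number: n = 79 pairs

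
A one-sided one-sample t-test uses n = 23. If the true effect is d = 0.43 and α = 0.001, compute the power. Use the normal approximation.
Power ≈ 0.15

Power calculation (one-sample t-test, normal approximation):
z_β = d · √n - z_α
z_β = 0.43 · √23 - 3.090
z_β = 0.43 · 4.796 - 3.090
z_β = -1.028

Power = Φ(z_β) = Φ(-1.028) ≈ 0.152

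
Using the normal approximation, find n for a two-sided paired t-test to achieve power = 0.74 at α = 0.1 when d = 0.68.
n = 12 pairs

Sample size formula (paired t-test, normal approximation):
n = ((z_{α/2} + z_β) / d)²

z_{α/2} = 1.645 (for α = 0.1, two-sided)
z_β = 0.643 (for power = 0.74)
d = 0.68

n = ((1.645 + 0.643) / 0.68)²
n = (3.365)²
n ≈ 11.32
Round up to the next whole number: n = 12 pairs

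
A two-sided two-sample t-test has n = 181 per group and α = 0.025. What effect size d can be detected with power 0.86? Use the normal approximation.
d ≈ 0.35

Minimum detectable effect (two-sample t-test, normal approximation):
d = (z_{α/2} + z_β) / √(n/2)
d = (2.241 + 1.080) / √(181/2)
d = 3.322 / 9.513
d ≈ 0.35

By Cohen's convention (0.2 small / 0.5 medium / 0.8 large): small effect.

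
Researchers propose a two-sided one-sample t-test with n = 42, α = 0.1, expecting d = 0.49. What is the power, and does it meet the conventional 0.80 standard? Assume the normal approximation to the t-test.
Power ≈ 0.94; the study is adequately powered (power ≥ 0.80)

Power calculation (one-sample t-test, normal approximation):
z_β = d · √n - z_{α/2}
z_β = 0.49 · √42 - 1.645
z_β = 0.49 · 6.481 - 1.645
z_β = 1.531

Power = Φ(z_β) = Φ(1.531) ≈ 0.937

Effect size d = 0.49 is small by Cohen's convention (0.2/0.5/0.8).

Threshold: power ≥ 0.80 is conventionally adequate.
Power ≈ 0.94 → the study is adequately powered (power ≥ 0.80).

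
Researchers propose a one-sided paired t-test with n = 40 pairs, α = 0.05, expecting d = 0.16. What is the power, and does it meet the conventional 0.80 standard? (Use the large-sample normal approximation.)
Power ≈ 0.26; the study is underpowered (power < 0.80)

Power calculation (paired t-test, normal approximation):
z_β = d · √n - z_α
z_β = 0.16 · √40 - 1.645
z_β = 0.16 · 6.325 - 1.645
z_β = -0.633

Power = Φ(z_β) = Φ(-0.633) ≈ 0.263

Effect size d = 0.16 is very small by Cohen's convention (0.2/0.5/0.8).

Threshold: power ≥ 0.80 is conventionally adequate.
Power ≈ 0.26 → the study is underpowered (power < 0.80).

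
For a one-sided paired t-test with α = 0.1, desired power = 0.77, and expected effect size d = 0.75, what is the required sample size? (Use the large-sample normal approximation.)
n = 8 pairs

Sample size formula (paired t-test, normal approximation):
n = ((z_α + z_β) / d)²

z_α = 1.282 (for α = 0.1, one-sided)
z_β = 0.739 (for power = 0.77)
d = 0.75

n = ((1.282 + 0.739) / 0.75)²
n = (2.695)²
n ≈ 7.26
Round up to the next whole number: n = 8 pairs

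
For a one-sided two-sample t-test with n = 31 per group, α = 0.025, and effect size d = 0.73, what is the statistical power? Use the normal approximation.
Power ≈ 0.82

Power calculation (two-sample t-test, normal approximation):
z_β = d · √(n/2) - z_α
z_β = 0.73 · √(31/2) - 1.960
z_β = 0.73 · 3.937 - 1.960
z_β = 0.914

Power = Φ(z_β) = Φ(0.914) ≈ 0.820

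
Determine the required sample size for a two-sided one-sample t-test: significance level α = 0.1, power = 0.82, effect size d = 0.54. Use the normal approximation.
n = 23

Sample size formula (one-sample t-test, normal approximation):
n = ((z_{α/2} + z_β) / d)²

z_{α/2} = 1.645 (for α = 0.1, two-sided)
z_β = 0.915 (for power = 0.82)
d = 0.54

n = ((1.645 + 0.915) / 0.54)²
n = (4.741)²
n ≈ 22.48
Round up to the next whole number: n = 23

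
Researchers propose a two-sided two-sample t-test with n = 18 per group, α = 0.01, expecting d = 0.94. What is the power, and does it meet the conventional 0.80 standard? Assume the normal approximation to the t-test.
Power ≈ 0.60; the study is underpowered (power < 0.80)

Power calculation (two-sample t-test, normal approximation):
z_β = d · √(n/2) - z_{α/2}
z_β = 0.94 · √(18/2) - 2.576
z_β = 0.94 · 3.000 - 2.576
z_β = 0.244

Power = Φ(z_β) = Φ(0.244) ≈ 0.596

Effect size d = 0.94 is large by Cohen's convention (0.2/0.5/0.8).

Threshold: power ≥ 0.80 is conventionally adequate.
Power ≈ 0.60 → the study is underpowered (power < 0.80).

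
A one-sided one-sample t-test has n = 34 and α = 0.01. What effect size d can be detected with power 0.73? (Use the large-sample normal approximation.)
d ≈ 0.50

Minimum detectable effect (one-sample t-test, normal approximation):
d = (z_α + z_β) / √n
d = (2.326 + 0.613) / √34
d = 2.939 / 5.831
d ≈ 0.50

By Cohen's convention (0.2 small / 0.5 medium / 0.8 large): medium effect.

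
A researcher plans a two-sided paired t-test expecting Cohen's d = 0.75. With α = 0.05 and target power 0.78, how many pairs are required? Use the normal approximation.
n = 14 pairs

Sample size formula (paired t-test, normal approximation):
n = ((z_{α/2} + z_β) / d)²

z_{α/2} = 1.960 (for α = 0.05, two-sided)
z_β = 0.772 (for power = 0.78)
d = 0.75

n = ((1.960 + 0.772) / 0.75)²
n = (3.643)²
n ≈ 13.27
Round up to the next whole number: n = 14 pairs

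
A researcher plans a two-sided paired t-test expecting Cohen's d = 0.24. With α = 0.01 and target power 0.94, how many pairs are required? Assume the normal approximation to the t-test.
n = 297 pairs

Sample size formula (paired t-test, normal approximation):
n = ((z_{α/2} + z_β) / d)²

z_{α/2} = 2.576 (for α = 0.01, two-sided)
z_β = 1.555 (for power = 0.94)
d = 0.24

n = ((2.576 + 1.555) / 0.24)²
n = (17.213)²
n ≈ 296.29
Round up to the next whole number: n = 297 pairs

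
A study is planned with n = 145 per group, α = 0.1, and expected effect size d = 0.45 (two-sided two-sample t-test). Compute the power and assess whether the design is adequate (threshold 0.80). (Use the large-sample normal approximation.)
Power ≈ 0.99; the study is adequately powered (power ≥ 0.80)

Power calculation (two-sample t-test, normal approximation):
z_β = d · √(n/2) - z_{α/2}
z_β = 0.45 · √(145/2) - 1.645
z_β = 0.45 · 8.515 - 1.645
z_β = 2.187

Power = Φ(z_β) = Φ(2.187) ≈ 0.986

Effect size d = 0.45 is small by Cohen's convention (0.2/0.5/0.8).

Threshold: power ≥ 0.80 is conventionally adequate.
Power ≈ 0.99 → the study is adequately powered (power ≥ 0.80).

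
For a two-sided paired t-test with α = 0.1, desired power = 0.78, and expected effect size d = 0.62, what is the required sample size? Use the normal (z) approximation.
n = 16 pairs

Sample size formula (paired t-test, normal approximation):
n = ((z_{α/2} + z_β) / d)²

z_{α/2} = 1.645 (for α = 0.1, two-sided)
z_β = 0.772 (for power = 0.78)
d = 0.62

n = ((1.645 + 0.772) / 0.62)²
n = (3.898)²
n ≈ 15.19
Round up to the next whole number: n = 16 pairs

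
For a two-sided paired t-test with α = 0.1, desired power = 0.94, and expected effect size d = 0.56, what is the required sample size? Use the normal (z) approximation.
n = 33 pairs

Sample size formula (paired t-test, normal approximation):
n = ((z_{α/2} + z_β) / d)²

z_{α/2} = 1.645 (for α = 0.1, two-sided)
z_β = 1.555 (for power = 0.94)
d = 0.56

n = ((1.645 + 1.555) / 0.56)²
n = (5.714)²
n ≈ 32.65
Round up to the next whole number: n = 33 pairs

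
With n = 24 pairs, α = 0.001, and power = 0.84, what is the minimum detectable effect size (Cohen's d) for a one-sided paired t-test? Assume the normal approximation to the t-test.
d ≈ 0.83

Minimum detectable effect (paired t-test, normal approximation):
d = (z_α + z_β) / √n
d = (3.090 + 0.994) / √24
d = 4.085 / 4.899
d ≈ 0.83

By Cohen's convention (0.2 small / 0.5 medium / 0.8 large): large effect.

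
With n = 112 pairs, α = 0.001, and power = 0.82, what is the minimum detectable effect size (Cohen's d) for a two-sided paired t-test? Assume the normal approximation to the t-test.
d ≈ 0.40

Minimum detectable effect (paired t-test, normal approximation):
d = (z_{α/2} + z_β) / √n
d = (3.291 + 0.915) / √112
d = 4.206 / 10.583
d ≈ 0.40

By Cohen's convention (0.2 small / 0.5 medium / 0.8 large): small effect.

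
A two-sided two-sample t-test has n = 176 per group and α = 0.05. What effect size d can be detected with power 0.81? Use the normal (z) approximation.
d ≈ 0.30

Minimum detectable effect (two-sample t-test, normal approximation):
d = (z_{α/2} + z_β) / √(n/2)
d = (1.960 + 0.878) / √(176/2)
d = 2.838 / 9.381
d ≈ 0.30

By Cohen's convention (0.2 small / 0.5 medium / 0.8 large): small effect.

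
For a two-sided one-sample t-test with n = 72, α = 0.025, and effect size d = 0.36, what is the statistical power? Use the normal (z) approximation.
Power ≈ 0.79

Power calculation (one-sample t-test, normal approximation):
z_β = d · √n - z_{α/2}
z_β = 0.36 · √72 - 2.241
z_β = 0.36 · 8.485 - 2.241
z_β = 0.813

Power = Φ(z_β) = Φ(0.813) ≈ 0.792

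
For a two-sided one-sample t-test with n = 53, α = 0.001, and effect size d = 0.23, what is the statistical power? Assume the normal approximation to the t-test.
Power ≈ 0.05

Power calculation (one-sample t-test, normal approximation):
z_β = d · √n - z_{α/2}
z_β = 0.23 · √53 - 3.291
z_β = 0.23 · 7.280 - 3.291
z_β = -1.616

Power = Φ(z_β) = Φ(-1.616) ≈ 0.053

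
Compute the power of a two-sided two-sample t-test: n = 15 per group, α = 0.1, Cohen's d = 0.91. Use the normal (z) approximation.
Power ≈ 0.80

Power calculation (two-sample t-test, normal approximation):
z_β = d · √(n/2) - z_{α/2}
z_β = 0.91 · √(15/2) - 1.645
z_β = 0.91 · 2.739 - 1.645
z_β = 0.847

Power = Φ(z_β) = Φ(0.847) ≈ 0.802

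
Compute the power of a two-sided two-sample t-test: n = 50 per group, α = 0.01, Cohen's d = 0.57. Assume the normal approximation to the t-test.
Power ≈ 0.61

Power calculation (two-sample t-test, normal approximation):
z_β = d · √(n/2) - z_{α/2}
z_β = 0.57 · √(50/2) - 2.576
z_β = 0.57 · 5.000 - 2.576
z_β = 0.274

Power = Φ(z_β) = Φ(0.274) ≈ 0.608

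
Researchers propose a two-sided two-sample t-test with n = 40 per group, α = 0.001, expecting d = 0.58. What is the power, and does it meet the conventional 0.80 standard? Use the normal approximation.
Power ≈ 0.24; the study is underpowered (power < 0.80)

Power calculation (two-sample t-test, normal approximation):
z_β = d · √(n/2) - z_{α/2}
z_β = 0.58 · √(40/2) - 3.291
z_β = 0.58 · 4.472 - 3.291
z_β = -0.697

Power = Φ(z_β) = Φ(-0.697) ≈ 0.243

Effect size d = 0.58 is medium by Cohen's convention (0.2/0.5/0.8).

Threshold: power ≥ 0.80 is conventionally adequate.
Power ≈ 0.24 → the study is underpowered (power < 0.80).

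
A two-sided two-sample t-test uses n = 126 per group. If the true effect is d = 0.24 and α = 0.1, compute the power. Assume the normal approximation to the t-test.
Power ≈ 0.60

Power calculation (two-sample t-test, normal approximation):
z_β = d · √(n/2) - z_{α/2}
z_β = 0.24 · √(126/2) - 1.645
z_β = 0.24 · 7.937 - 1.645
z_β = 0.260

Power = Φ(z_β) = Φ(0.260) ≈ 0.603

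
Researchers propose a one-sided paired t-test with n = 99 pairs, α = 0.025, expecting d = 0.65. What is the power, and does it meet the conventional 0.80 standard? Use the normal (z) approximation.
Power ≈ 1.00; the study is adequately powered (power ≥ 0.80)

Power calculation (paired t-test, normal approximation):
z_β = d · √n - z_α
z_β = 0.65 · √99 - 1.960
z_β = 0.65 · 9.950 - 1.960
z_β = 4.507

Power = Φ(z_β) = Φ(4.507) ≈ 1.000

Effect size d = 0.65 is medium by Cohen's convention (0.2/0.5/0.8).

Threshold: power ≥ 0.80 is conventionally adequate.
Power ≈ 1.00 → the study is adequately powered (power ≥ 0.80).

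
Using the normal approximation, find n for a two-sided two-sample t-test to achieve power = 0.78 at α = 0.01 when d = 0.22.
n = 464 per group

Sample size formula (two-sample t-test, normal approximation):
n = 2 · ((z_{α/2} + z_β) / d)²

z_{α/2} = 2.576 (for α = 0.01, two-sided)
z_β = 0.772 (for power = 0.78)
d = 0.22

n = 2 · ((2.576 + 0.772) / 0.22)²
n = 2 · (15.218)²
n ≈ 463.18
Round up to the next whole number: n = 464 per group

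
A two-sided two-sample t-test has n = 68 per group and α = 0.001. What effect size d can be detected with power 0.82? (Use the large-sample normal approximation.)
d ≈ 0.72

Minimum detectable effect (two-sample t-test, normal approximation):
d = (z_{α/2} + z_β) / √(n/2)
d = (3.291 + 0.915) / √(68/2)
d = 4.206 / 5.831
d ≈ 0.72

By Cohen's convention (0.2 small / 0.5 medium / 0.8 large): medium effect.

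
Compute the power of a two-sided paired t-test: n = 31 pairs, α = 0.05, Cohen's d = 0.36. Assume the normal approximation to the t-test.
Power ≈ 0.52

Power calculation (paired t-test, normal approximation):
z_β = d · √n - z_{α/2}
z_β = 0.36 · √31 - 1.960
z_β = 0.36 · 5.568 - 1.960
z_β = 0.044

Power = Φ(z_β) = Φ(0.044) ≈ 0.518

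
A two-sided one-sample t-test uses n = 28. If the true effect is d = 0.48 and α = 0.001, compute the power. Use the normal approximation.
Power ≈ 0.23

Power calculation (one-sample t-test, normal approximation):
z_β = d · √n - z_{α/2}
z_β = 0.48 · √28 - 3.291
z_β = 0.48 · 5.292 - 3.291
z_β = -0.751

Power = Φ(z_β) = Φ(-0.751) ≈ 0.226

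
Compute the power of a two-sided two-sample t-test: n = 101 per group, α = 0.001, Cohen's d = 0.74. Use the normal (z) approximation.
Power ≈ 0.98

Power calculation (two-sample t-test, normal approximation):
z_β = d · √(n/2) - z_{α/2}
z_β = 0.74 · √(101/2) - 3.291
z_β = 0.74 · 7.106 - 3.291
z_β = 1.968

Power = Φ(z_β) = Φ(1.968) ≈ 0.975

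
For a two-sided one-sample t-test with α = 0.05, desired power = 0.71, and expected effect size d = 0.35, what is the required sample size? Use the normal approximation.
n = 52

Sample size formula (one-sample t-test, normal approximation):
n = ((z_{α/2} + z_β) / d)²

z_{α/2} = 1.960 (for α = 0.05, two-sided)
z_β = 0.553 (for power = 0.71)
d = 0.35

n = ((1.960 + 0.553) / 0.35)²
n = (7.180)²
n ≈ 51.55
Round up to the next whole number: n = 52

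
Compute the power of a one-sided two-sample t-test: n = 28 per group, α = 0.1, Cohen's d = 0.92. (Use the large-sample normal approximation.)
Power ≈ 0.98

Power calculation (two-sample t-test, normal approximation):
z_β = d · √(n/2) - z_α
z_β = 0.92 · √(28/2) - 1.282
z_β = 0.92 · 3.742 - 1.282
z_β = 2.161

Power = Φ(z_β) = Φ(2.161) ≈ 0.985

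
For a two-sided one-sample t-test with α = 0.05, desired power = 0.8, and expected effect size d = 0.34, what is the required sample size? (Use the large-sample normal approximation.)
n = 68

Sample size formula (one-sample t-test, normal approximation):
n = ((z_{α/2} + z_β) / d)²

z_{α/2} = 1.960 (for α = 0.05, two-sided)
z_β = 0.842 (for power = 0.8)
d = 0.34

n = ((1.960 + 0.842) / 0.34)²
n = (8.241)²
n ≈ 67.91
Round up to the next whole number: n = 68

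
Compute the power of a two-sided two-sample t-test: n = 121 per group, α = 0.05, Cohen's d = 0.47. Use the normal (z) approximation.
Power ≈ 0.96

Power calculation (two-sample t-test, normal approximation):
z_β = d · √(n/2) - z_{α/2}
z_β = 0.47 · √(121/2) - 1.960
z_β = 0.47 · 7.778 - 1.960
z_β = 1.696

Power = Φ(z_β) = Φ(1.696) ≈ 0.955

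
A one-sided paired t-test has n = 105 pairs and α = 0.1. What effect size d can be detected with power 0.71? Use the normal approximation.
d ≈ 0.18

Minimum detectable effect (paired t-test, normal approximation):
d = (z_α + z_β) / √n
d = (1.282 + 0.553) / √105
d = 1.835 / 10.247
d ≈ 0.18

By Cohen's convention (0.2 small / 0.5 medium / 0.8 large): very small effect.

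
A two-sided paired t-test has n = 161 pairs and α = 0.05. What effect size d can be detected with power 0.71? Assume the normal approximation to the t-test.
d ≈ 0.20

Minimum detectable effect (paired t-test, normal approximation):
d = (z_{α/2} + z_β) / √n
d = (1.960 + 0.553) / √161
d = 2.513 / 12.689
d ≈ 0.20

By Cohen's convention (0.2 small / 0.5 medium / 0.8 large): small effect.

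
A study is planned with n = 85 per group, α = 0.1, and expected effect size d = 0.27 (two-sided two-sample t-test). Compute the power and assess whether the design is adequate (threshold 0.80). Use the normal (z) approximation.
Power ≈ 0.55; the study is underpowered (power < 0.80)

Power calculation (two-sample t-test, normal approximation):
z_β = d · √(n/2) - z_{α/2}
z_β = 0.27 · √(85/2) - 1.645
z_β = 0.27 · 6.519 - 1.645
z_β = 0.115

Power = Φ(z_β) = Φ(0.115) ≈ 0.546

Effect size d = 0.27 is small by Cohen's convention (0.2/0.5/0.8).

Threshold: power ≥ 0.80 is conventionally adequate.
Power ≈ 0.55 → the study is underpowered (power < 0.80).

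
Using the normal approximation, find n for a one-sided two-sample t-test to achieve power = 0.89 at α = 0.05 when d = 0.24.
n = 287 per group

Sample size formula (two-sample t-test, normal approximation):
n = 2 · ((z_α + z_β) / d)²

z_α = 1.645 (for α = 0.05, one-sided)
z_β = 1.227 (for power = 0.89)
d = 0.24

n = 2 · ((1.645 + 1.227) / 0.24)²
n = 2 · (11.967)²
n ≈ 286.42
Round up to the next whole number: n = 287 per group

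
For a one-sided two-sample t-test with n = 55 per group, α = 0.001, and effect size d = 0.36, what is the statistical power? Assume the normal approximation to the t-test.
Power ≈ 0.11

Power calculation (two-sample t-test, normal approximation):
z_β = d · √(n/2) - z_α
z_β = 0.36 · √(55/2) - 3.090
z_β = 0.36 · 5.244 - 3.090
z_β = -1.202

Power = Φ(z_β) = Φ(-1.202) ≈ 0.115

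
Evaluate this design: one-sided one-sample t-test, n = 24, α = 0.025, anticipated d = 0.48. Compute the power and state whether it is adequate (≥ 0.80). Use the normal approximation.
Power ≈ 0.65; the study is underpowered (power < 0.80)

Power calculation (one-sample t-test, normal approximation):
z_β = d · √n - z_α
z_β = 0.48 · √24 - 1.960
z_β = 0.48 · 4.899 - 1.960
z_β = 0.392

Power = Φ(z_β) = Φ(0.392) ≈ 0.652

Effect size d = 0.48 is small by Cohen's convention (0.2/0.5/0.8).

Threshold: power ≥ 0.80 is conventionally adequate.
Power ≈ 0.65 → the study is underpowered (power < 0.80).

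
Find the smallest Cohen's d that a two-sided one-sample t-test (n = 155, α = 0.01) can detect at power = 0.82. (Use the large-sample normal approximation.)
d ≈ 0.28

Minimum detectable effect (one-sample t-test, normal approximation):
d = (z_{α/2} + z_β) / √n
d = (2.576 + 0.915) / √155
d = 3.491 / 12.450
d ≈ 0.28

By Cohen's convention (0.2 small / 0.5 medium / 0.8 large): small effect.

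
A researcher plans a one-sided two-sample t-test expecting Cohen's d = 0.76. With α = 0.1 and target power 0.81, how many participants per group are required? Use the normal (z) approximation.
n = 17 per group

Sample size formula (two-sample t-test, normal approximation):
n = 2 · ((z_α + z_β) / d)²

z_α = 1.282 (for α = 0.1, one-sided)
z_β = 0.878 (for power = 0.81)
d = 0.76

n = 2 · ((1.282 + 0.878) / 0.76)²
n = 2 · (2.842)²
n ≈ 16.15
Round up to the next whole number: n = 17 per group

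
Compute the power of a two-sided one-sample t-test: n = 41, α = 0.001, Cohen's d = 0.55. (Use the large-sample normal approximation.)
Power ≈ 0.59

Power calculation (one-sample t-test, normal approximation):
z_β = d · √n - z_{α/2}
z_β = 0.55 · √41 - 3.291
z_β = 0.55 · 6.403 - 3.291
z_β = 0.231

Power = Φ(z_β) = Φ(0.231) ≈ 0.591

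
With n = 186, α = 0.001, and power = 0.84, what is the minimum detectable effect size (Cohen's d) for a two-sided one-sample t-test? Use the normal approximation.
d ≈ 0.31

Minimum detectable effect (one-sample t-test, normal approximation):
d = (z_{α/2} + z_β) / √n
d = (3.291 + 0.994) / √186
d = 4.285 / 13.638
d ≈ 0.31

By Cohen's convention (0.2 small / 0.5 medium / 0.8 large): small effect.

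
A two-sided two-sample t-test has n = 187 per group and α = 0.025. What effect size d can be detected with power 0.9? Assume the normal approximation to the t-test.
d ≈ 0.36

Minimum detectable effect (two-sample t-test, normal approximation):
d = (z_{α/2} + z_β) / √(n/2)
d = (2.241 + 1.282) / √(187/2)
d = 3.523 / 9.670
d ≈ 0.36

By Cohen's convention (0.2 small / 0.5 medium / 0.8 large): small effect.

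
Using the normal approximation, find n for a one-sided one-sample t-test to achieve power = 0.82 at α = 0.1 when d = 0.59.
n = 14

Sample size formula (one-sample t-test, normal approximation):
n = ((z_α + z_β) / d)²

z_α = 1.282 (for α = 0.1, one-sided)
z_β = 0.915 (for power = 0.82)
d = 0.59

n = ((1.282 + 0.915) / 0.59)²
n = (3.724)²
n ≈ 13.87
Round up to the next whole number: n = 14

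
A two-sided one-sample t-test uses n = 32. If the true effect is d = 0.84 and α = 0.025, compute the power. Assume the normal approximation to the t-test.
Power ≈ 0.99

Power calculation (one-sample t-test, normal approximation):
z_β = d · √n - z_{α/2}
z_β = 0.84 · √32 - 2.241
z_β = 0.84 · 5.657 - 2.241
z_β = 2.510

Power = Φ(z_β) = Φ(2.510) ≈ 0.994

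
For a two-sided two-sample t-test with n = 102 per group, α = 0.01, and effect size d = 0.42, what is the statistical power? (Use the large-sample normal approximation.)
Power ≈ 0.66

Power calculation (two-sample t-test, normal approximation):
z_β = d · √(n/2) - z_{α/2}
z_β = 0.42 · √(102/2) - 2.576
z_β = 0.42 · 7.141 - 2.576
z_β = 0.424

Power = Φ(z_β) = Φ(0.424) ≈ 0.664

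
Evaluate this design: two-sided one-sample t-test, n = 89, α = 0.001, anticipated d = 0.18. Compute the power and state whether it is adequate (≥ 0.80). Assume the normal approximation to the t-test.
Power ≈ 0.06; the study is underpowered (power < 0.80)

Power calculation (one-sample t-test, normal approximation):
z_β = d · √n - z_{α/2}
z_β = 0.18 · √89 - 3.291
z_β = 0.18 · 9.434 - 3.291
z_β = -1.592

Power = Φ(z_β) = Φ(-1.592) ≈ 0.056

Effect size d = 0.18 is very small by Cohen's convention (0.2/0.5/0.8).

Threshold: power ≥ 0.80 is conventionally adequate.
Power ≈ 0.06 → the study is underpowered (power < 0.80).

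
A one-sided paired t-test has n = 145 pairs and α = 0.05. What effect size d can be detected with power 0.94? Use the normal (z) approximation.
d ≈ 0.27

Minimum detectable effect (paired t-test, normal approximation):
d = (z_α + z_β) / √n
d = (1.645 + 1.555) / √145
d = 3.200 / 12.042
d ≈ 0.27

By Cohen's convention (0.2 small / 0.5 medium / 0.8 large): small effect.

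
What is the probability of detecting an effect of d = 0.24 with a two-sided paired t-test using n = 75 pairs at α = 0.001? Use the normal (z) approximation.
Power ≈ 0.11

Power calculation (paired t-test, normal approximation):
z_β = d · √n - z_{α/2}
z_β = 0.24 · √75 - 3.291
z_β = 0.24 · 8.660 - 3.291
z_β = -1.212

Power = Φ(z_β) = Φ(-1.212) ≈ 0.113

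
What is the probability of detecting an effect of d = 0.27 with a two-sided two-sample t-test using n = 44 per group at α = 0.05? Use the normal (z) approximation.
Power ≈ 0.24

Power calculation (two-sample t-test, normal approximation):
z_β = d · √(n/2) - z_{α/2}
z_β = 0.27 · √(44/2) - 1.960
z_β = 0.27 · 4.690 - 1.960
z_β = -0.694

Power = Φ(z_β) = Φ(-0.694) ≈ 0.244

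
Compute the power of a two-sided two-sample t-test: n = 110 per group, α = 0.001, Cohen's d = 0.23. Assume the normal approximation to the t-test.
Power ≈ 0.06

Power calculation (two-sample t-test, normal approximation):
z_β = d · √(n/2) - z_{α/2}
z_β = 0.23 · √(110/2) - 3.291
z_β = 0.23 · 7.416 - 3.291
z_β = -1.585

Power = Φ(z_β) = Φ(-1.585) ≈ 0.057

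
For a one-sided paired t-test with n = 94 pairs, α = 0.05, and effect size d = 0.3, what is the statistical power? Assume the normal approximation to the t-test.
Power ≈ 0.90

Power calculation (paired t-test, normal approximation):
z_β = d · √n - z_α
z_β = 0.3 · √94 - 1.645
z_β = 0.3 · 9.695 - 1.645
z_β = 1.264

Power = Φ(z_β) = Φ(1.264) ≈ 0.897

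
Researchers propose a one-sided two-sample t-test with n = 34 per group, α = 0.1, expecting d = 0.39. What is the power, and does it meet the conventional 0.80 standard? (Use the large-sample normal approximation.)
Power ≈ 0.63; the study is underpowered (power < 0.80)

Power calculation (two-sample t-test, normal approximation):
z_β = d · √(n/2) - z_α
z_β = 0.39 · √(34/2) - 1.282
z_β = 0.39 · 4.123 - 1.282
z_β = 0.326

Power = Φ(z_β) = Φ(0.326) ≈ 0.628

Effect size d = 0.39 is small by Cohen's convention (0.2/0.5/0.8).

Threshold: power ≥ 0.80 is conventionally adequate.
Power ≈ 0.63 → the study is underpowered (power < 0.80).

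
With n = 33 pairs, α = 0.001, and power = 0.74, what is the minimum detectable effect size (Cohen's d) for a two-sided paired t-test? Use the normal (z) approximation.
d ≈ 0.68

Minimum detectable effect (paired t-test, normal approximation):
d = (z_{α/2} + z_β) / √n
d = (3.291 + 0.643) / √33
d = 3.934 / 5.745
d ≈ 0.68

By Cohen's convention (0.2 small / 0.5 medium / 0.8 large): medium effect.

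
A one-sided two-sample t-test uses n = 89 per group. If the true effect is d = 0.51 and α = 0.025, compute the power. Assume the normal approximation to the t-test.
Power ≈ 0.93

Power calculation (two-sample t-test, normal approximation):
z_β = d · √(n/2) - z_α
z_β = 0.51 · √(89/2) - 1.960
z_β = 0.51 · 6.671 - 1.960
z_β = 1.442

Power = Φ(z_β) = Φ(1.442) ≈ 0.925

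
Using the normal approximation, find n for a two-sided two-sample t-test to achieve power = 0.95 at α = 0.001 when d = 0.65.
n = 116 per group

Sample size formula (two-sample t-test, normal approximation):
n = 2 · ((z_{α/2} + z_β) / d)²

z_{α/2} = 3.291 (for α = 0.001, two-sided)
z_β = 1.645 (for power = 0.95)
d = 0.65

n = 2 · ((3.291 + 1.645) / 0.65)²
n = 2 · (7.594)²
n ≈ 115.34
Round up to the next whole number: n = 116 per group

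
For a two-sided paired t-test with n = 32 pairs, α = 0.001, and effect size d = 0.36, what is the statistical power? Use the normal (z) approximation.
Power ≈ 0.10

Power calculation (paired t-test, normal approximation):
z_β = d · √n - z_{α/2}
z_β = 0.36 · √32 - 3.291
z_β = 0.36 · 5.657 - 3.291
z_β = -1.254

Power = Φ(z_β) = Φ(-1.254) ≈ 0.105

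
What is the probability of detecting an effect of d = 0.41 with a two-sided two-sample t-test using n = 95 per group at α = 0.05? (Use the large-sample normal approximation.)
Power ≈ 0.81

Power calculation (two-sample t-test, normal approximation):
z_β = d · √(n/2) - z_{α/2}
z_β = 0.41 · √(95/2) - 1.960
z_β = 0.41 · 6.892 - 1.960
z_β = 0.866

Power = Φ(z_β) = Φ(0.866) ≈ 0.807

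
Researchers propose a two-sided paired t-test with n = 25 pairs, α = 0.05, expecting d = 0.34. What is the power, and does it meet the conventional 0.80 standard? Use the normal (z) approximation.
Power ≈ 0.40; the study is underpowered (power < 0.80)

Power calculation (paired t-test, normal approximation):
z_β = d · √n - z_{α/2}
z_β = 0.34 · √25 - 1.960
z_β = 0.34 · 5.000 - 1.960
z_β = -0.260

Power = Φ(z_β) = Φ(-0.260) ≈ 0.397

Effect size d = 0.34 is small by Cohen's convention (0.2/0.5/0.8).

Threshold: power ≥ 0.80 is conventionally adequate.
Power ≈ 0.40 → the study is underpowered (power < 0.80).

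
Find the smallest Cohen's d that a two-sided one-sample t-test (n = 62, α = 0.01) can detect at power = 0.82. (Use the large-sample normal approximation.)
d ≈ 0.44

Minimum detectable effect (one-sample t-test, normal approximation):
d = (z_{α/2} + z_β) / √n
d = (2.576 + 0.915) / √62
d = 3.491 / 7.874
d ≈ 0.44

By Cohen's convention (0.2 small / 0.5 medium / 0.8 large): small effect.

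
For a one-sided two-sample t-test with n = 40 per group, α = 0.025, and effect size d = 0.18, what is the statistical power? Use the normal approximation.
Power ≈ 0.12

Power calculation (two-sample t-test, normal approximation):
z_β = d · √(n/2) - z_α
z_β = 0.18 · √(40/2) - 1.960
z_β = 0.18 · 4.472 - 1.960
z_β = -1.155

Power = Φ(z_β) = Φ(-1.155) ≈ 0.124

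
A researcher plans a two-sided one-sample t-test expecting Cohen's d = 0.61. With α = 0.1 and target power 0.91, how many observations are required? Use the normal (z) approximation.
n = 24

Sample size formula (one-sample t-test, normal approximation):
n = ((z_{α/2} + z_β) / d)²

z_{α/2} = 1.645 (for α = 0.1, two-sided)
z_β = 1.341 (for power = 0.91)
d = 0.61

n = ((1.645 + 1.341) / 0.61)²
n = (4.895)²
n ≈ 23.96
Round up to the next whole number: n = 24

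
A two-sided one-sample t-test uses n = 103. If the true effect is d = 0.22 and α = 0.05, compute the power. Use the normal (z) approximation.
Power ≈ 0.61

Power calculation (one-sample t-test, normal approximation):
z_β = d · √n - z_{α/2}
z_β = 0.22 · √103 - 1.960
z_β = 0.22 · 10.149 - 1.960
z_β = 0.273

Power = Φ(z_β) = Φ(0.273) ≈ 0.607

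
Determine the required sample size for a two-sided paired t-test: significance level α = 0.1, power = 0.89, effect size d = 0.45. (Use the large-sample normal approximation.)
n = 41 pairs

Sample size formula (paired t-test, normal approximation):
n = ((z_{α/2} + z_β) / d)²

z_{α/2} = 1.645 (for α = 0.1, two-sided)
z_β = 1.227 (for power = 0.89)
d = 0.45

n = ((1.645 + 1.227) / 0.45)²
n = (6.382)²
n ≈ 40.73
Round up to the next whole number: n = 41 pairs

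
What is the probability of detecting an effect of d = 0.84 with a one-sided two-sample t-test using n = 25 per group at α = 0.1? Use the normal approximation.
Power ≈ 0.95

Power calculation (two-sample t-test, normal approximation):
z_β = d · √(n/2) - z_α
z_β = 0.84 · √(25/2) - 1.282
z_β = 0.84 · 3.536 - 1.282
z_β = 1.688

Power = Φ(z_β) = Φ(1.688) ≈ 0.954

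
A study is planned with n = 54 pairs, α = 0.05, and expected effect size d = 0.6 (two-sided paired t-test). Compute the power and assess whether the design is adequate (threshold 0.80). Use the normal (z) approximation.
Power ≈ 0.99; the study is adequately powered (power ≥ 0.80)

Power calculation (paired t-test, normal approximation):
z_β = d · √n - z_{α/2}
z_β = 0.6 · √54 - 1.960
z_β = 0.6 · 7.348 - 1.960
z_β = 2.449

Power = Φ(z_β) = Φ(2.449) ≈ 0.993

Effect size d = 0.6 is medium by Cohen's convention (0.2/0.5/0.8).

Threshold: power ≥ 0.80 is conventionally adequate.
Power ≈ 0.99 → the study is adequately powered (power ≥ 0.80).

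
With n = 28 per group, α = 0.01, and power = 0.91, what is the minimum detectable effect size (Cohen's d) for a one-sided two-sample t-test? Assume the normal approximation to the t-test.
d ≈ 0.98

Minimum detectable effect (two-sample t-test, normal approximation):
d = (z_α + z_β) / √(n/2)
d = (2.326 + 1.341) / √(28/2)
d = 3.667 / 3.742
d ≈ 0.98

By Cohen's convention (0.2 small / 0.5 medium / 0.8 large): large effect.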